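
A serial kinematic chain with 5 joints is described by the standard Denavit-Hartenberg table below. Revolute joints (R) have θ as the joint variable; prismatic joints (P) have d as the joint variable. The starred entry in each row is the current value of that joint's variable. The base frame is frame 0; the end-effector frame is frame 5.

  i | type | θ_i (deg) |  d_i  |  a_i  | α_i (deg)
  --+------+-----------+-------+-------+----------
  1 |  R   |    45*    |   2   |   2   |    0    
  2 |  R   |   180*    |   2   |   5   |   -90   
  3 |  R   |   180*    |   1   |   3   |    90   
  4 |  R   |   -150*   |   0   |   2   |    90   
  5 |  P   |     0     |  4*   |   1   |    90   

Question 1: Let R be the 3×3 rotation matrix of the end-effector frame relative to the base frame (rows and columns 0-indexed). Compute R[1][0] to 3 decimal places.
-0.259

End-effector x-axis (col 0 of R) = (-0.9659,-0.2588,0.0000)
R[1][0] = -0.2588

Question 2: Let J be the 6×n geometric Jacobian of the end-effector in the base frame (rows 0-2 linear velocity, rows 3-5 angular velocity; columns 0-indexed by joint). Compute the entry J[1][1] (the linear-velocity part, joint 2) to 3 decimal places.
axis z_1 = (0.0000,0.0000,1.0000); lever o_n−o_1 = (-2.5696,-6.7615,2.0000)
cross product → J_v[:, 1] = (6.7615,-2.5696,0.0000)
J_ω[:, 1] = z_1
entry J[1][1] = -2.5696

-2.570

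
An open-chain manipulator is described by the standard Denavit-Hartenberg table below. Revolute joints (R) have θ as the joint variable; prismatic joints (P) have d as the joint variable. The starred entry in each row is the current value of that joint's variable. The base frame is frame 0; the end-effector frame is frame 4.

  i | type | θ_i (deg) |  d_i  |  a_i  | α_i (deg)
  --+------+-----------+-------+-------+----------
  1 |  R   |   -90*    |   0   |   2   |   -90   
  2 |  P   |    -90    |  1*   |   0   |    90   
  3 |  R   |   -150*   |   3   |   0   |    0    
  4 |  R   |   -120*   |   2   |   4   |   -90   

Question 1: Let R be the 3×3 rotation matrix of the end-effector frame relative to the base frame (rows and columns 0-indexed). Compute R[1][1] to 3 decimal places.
-1.000

End-effector y-axis (col 1 of R) = (0.0000,-1.0000,-0.0000)
R[1][1] = -1.0000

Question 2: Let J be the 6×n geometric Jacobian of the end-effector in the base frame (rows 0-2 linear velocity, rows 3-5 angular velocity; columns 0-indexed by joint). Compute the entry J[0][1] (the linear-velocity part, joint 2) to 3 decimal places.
prismatic axis z_1 = (1.0000,0.0000,0.0000)
J_v[:, 1] = z_1; J_ω[:, 1] = (0,0,0)
entry J[0][1] = 1.0000

1.000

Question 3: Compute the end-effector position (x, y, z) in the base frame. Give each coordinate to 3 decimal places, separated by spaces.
after link 1: o_1 = (0.0000, -2.0000, 0.0000)
after link 2: o_2 = (1.0000, -2.0000, 0.0000)
after link 3: o_3 = (1.0000, 1.0000, 0.0000)
after link 4: o_4 = (5.0000, 3.0000, 0.0000)

5.000 3.000 0.000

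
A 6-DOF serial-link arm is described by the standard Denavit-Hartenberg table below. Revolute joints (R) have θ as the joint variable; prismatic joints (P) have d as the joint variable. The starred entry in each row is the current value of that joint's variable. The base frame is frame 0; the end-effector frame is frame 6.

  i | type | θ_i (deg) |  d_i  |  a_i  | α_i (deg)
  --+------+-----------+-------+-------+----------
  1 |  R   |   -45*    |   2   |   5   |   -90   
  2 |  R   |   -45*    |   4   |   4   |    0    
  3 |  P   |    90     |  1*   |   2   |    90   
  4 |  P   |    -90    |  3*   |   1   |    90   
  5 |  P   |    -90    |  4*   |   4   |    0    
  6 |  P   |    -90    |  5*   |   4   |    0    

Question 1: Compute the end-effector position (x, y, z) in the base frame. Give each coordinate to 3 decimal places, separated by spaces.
after link 1: o_1 = (3.5355, -3.5355, 2.0000)
after link 2: o_2 = (8.3640, -2.7071, 4.8284)
after link 3: o_3 = (10.0711, -3.0000, 3.4142)
after link 4: o_4 = (10.8640, -5.2071, 5.5355)
after link 5: o_5 = (6.8640, -1.2071, 5.5355)
after link 6: o_6 = (7.1924, 4.1213, 9.0711)

7.192 4.121 9.071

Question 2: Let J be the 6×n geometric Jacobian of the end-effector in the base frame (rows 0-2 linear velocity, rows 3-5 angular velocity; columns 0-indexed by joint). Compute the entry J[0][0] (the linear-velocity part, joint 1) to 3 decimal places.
-4.121

axis z_0 = ẑ; lever o_n−o_0 = (7.1924,4.1213,9.0711)
cross product → J_v[:, 0] = (-4.1213,7.1924,0.0000)
J_ω[:, 0] = z_0
entry J[0][0] = -4.1213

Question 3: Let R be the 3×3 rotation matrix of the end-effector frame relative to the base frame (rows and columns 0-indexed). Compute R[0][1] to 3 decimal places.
End-effector y-axis (col 1 of R) = (-0.5000,0.5000,-0.7071)
R[0][1] = -0.5000

-0.500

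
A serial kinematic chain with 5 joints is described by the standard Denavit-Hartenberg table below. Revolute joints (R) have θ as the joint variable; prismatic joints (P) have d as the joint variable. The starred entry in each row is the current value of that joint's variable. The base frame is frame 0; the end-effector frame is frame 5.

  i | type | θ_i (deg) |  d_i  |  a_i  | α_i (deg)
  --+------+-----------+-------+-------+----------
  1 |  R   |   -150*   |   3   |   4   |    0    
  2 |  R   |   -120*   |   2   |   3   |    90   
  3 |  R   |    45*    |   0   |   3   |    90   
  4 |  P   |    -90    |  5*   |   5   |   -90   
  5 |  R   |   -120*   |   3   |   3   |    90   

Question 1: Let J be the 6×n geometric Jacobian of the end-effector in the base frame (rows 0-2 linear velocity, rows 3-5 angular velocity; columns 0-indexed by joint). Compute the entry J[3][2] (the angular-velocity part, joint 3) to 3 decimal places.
axis z_2 = (1.0000,0.0000,0.0000); lever o_n−o_2 = (-3.5000,9.6153,-1.1300)
cross product → J_v[:, 2] = (-0.0000,1.1300,9.6153)
J_ω[:, 2] = z_2
entry J[3][2] = 1.0000

1.000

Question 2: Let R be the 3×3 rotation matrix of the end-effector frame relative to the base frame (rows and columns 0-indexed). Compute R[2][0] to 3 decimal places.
-0.612

End-effector x-axis (col 0 of R) = (0.5000,0.6124,-0.6124)
R[2][0] = -0.6124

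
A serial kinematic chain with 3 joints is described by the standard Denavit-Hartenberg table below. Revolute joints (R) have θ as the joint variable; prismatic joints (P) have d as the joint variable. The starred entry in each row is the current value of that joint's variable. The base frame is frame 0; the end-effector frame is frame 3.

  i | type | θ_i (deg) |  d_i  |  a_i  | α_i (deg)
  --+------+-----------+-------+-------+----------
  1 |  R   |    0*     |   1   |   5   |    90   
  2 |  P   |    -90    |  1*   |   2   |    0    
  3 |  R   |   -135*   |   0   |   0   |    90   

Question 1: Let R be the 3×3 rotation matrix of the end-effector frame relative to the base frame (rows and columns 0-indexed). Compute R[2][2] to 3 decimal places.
0.707

End-effector z-axis (col 2 of R) = (0.7071,-0.0000,0.7071)
R[2][2] = 0.7071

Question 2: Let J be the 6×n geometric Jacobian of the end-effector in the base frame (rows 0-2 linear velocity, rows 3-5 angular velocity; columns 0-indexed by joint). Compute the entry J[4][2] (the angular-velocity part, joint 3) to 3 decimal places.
axis z_2 = (0.0000,-1.0000,0.0000); lever o_n−o_2 = (0.0000,0.0000,0.0000)
cross product → J_v[:, 2] = (-0.0000,0.0000,0.0000)
J_ω[:, 2] = z_2
entry J[4][2] = -1.0000

-1.000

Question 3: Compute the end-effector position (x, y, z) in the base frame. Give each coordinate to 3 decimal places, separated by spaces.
5.000 -1.000 -1.000

after link 1: o_1 = (5.0000, 0.0000, 1.0000)
after link 2: o_2 = (5.0000, -1.0000, -1.0000)
after link 3: o_3 = (5.0000, -1.0000, -1.0000)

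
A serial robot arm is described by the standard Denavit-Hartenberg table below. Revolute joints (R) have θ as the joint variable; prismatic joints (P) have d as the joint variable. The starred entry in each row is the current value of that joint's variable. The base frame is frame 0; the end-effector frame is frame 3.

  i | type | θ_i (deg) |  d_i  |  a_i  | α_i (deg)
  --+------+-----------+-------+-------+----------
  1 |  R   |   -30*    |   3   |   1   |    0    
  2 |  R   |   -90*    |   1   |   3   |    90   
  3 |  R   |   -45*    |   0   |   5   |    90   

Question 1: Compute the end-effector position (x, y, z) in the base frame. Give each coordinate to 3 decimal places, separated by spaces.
after link 1: o_1 = (0.8660, -0.5000, 3.0000)
after link 2: o_2 = (-0.6340, -3.0981, 4.0000)
after link 3: o_3 = (-2.4017, -6.1599, 0.4645)

-2.402 -6.160 0.464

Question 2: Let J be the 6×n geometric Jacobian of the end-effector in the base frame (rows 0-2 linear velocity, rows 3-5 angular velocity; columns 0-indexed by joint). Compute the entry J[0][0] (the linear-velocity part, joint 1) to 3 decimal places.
6.160

axis z_0 = ẑ; lever o_n−o_0 = (-2.4017,-6.1599,0.4645)
cross product → J_v[:, 0] = (6.1599,-2.4017,0.0000)
J_ω[:, 0] = z_0
entry J[0][0] = 6.1599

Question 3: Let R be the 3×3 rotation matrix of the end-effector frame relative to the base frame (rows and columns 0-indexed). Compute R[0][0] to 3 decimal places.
-0.354

End-effector x-axis (col 0 of R) = (-0.3536,-0.6124,-0.7071)
R[0][0] = -0.3536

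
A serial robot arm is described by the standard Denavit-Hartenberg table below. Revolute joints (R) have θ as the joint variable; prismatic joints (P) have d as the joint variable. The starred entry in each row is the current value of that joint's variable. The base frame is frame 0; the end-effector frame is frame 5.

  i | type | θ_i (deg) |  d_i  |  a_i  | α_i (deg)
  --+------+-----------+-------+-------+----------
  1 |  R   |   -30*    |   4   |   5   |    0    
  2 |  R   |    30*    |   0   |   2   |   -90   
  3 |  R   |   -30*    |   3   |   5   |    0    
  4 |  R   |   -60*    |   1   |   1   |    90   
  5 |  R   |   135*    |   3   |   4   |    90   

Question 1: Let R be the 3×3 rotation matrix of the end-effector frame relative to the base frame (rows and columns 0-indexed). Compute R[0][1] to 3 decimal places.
End-effector y-axis (col 1 of R) = (-1.0000,0.0000,0.0000)
R[0][1] = -1.0000

-1.000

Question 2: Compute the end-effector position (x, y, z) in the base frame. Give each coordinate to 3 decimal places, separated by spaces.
7.660 4.328 4.672

after link 1: o_1 = (4.3301, -2.5000, 4.0000)
after link 2: o_2 = (6.3301, -2.5000, 4.0000)
after link 3: o_3 = (10.6603, 0.5000, 6.5000)
after link 4: o_4 = (10.6603, 1.5000, 7.5000)
after link 5: o_5 = (7.6603, 4.3284, 4.6716)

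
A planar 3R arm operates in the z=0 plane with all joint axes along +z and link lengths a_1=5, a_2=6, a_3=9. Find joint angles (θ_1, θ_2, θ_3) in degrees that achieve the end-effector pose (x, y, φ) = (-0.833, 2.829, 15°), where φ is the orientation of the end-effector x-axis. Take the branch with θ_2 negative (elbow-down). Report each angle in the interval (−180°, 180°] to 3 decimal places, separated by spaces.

wrist centre = target − a_3·(cos φ, sin φ) = (-9.5263, 0.4996)
cos θ_2 = (91.0006−5²−6²)/(2·5·6) = 0.5000; θ_2 = -59.9993° (elbow-down)
β = atan2(0.4996,-9.5263) = 176.9978°; ψ = atan2(-5.1961,8.0001) = -33.0041°
θ_1 = β − ψ = 210.0018°
θ_3 = φ − θ_1 − θ_2 = -135.0026° (wrapped to (-180°,180°])

-149.998 -59.999 -135.003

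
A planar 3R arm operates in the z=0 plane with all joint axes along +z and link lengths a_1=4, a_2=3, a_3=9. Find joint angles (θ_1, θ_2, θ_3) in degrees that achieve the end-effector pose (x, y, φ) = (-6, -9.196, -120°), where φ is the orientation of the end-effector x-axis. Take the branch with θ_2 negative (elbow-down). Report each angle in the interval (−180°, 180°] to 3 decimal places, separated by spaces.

wrist centre = target − a_3·(cos φ, sin φ) = (-1.5000, -1.4018)
cos θ_2 = (4.2150−4²−3²)/(2·4·3) = -0.8660; θ_2 = -150.0020° (elbow-down)
β = atan2(-1.4018,-1.5000) = -136.9388°; ψ = atan2(-1.4999,1.4019) = -46.9350°
θ_1 = β − ψ = -90.0038°
θ_3 = φ − θ_1 − θ_2 = 120.0058° (wrapped to (-180°,180°])

-90.004 -150.002 120.006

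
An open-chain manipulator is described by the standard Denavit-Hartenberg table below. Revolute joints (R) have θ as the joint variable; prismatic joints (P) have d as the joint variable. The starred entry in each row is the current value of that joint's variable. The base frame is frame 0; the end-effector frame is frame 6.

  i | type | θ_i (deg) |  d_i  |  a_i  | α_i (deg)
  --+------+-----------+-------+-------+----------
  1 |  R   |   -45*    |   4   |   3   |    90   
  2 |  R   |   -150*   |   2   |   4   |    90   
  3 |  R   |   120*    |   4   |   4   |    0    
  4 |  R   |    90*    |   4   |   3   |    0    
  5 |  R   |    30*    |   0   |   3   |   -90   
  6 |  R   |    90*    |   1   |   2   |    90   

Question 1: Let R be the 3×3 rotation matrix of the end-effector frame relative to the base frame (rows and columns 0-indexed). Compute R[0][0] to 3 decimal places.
0.354

End-effector x-axis (col 0 of R) = (0.3536,-0.3536,-0.8660)
R[0][0] = 0.3536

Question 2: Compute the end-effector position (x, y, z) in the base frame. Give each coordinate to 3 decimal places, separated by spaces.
after link 1: o_1 = (2.1213, -2.1213, 4.0000)
after link 2: o_2 = (-1.7424, -1.0860, 2.0000)
after link 3: o_3 = (-4.3813, -3.3461, 6.4641)
after link 4: o_4 = (-3.1439, -2.4622, 11.2272)
after link 5: o_5 = (-0.3882, -1.5436, 11.9772)
after link 6: o_6 = (0.1421, -1.3668, 9.8122)

0.142 -1.367 9.812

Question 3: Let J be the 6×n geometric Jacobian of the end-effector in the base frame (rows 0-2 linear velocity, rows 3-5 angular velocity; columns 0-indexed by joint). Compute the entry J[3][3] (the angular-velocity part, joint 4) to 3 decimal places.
-0.354

axis z_3 = (-0.3536,0.3536,0.8660); lever o_n−o_3 = (4.5234,1.9792,3.3481)
cross product → J_v[:, 3] = (-0.5303,5.1011,-2.2990)
J_ω[:, 3] = z_3
entry J[3][3] = -0.3536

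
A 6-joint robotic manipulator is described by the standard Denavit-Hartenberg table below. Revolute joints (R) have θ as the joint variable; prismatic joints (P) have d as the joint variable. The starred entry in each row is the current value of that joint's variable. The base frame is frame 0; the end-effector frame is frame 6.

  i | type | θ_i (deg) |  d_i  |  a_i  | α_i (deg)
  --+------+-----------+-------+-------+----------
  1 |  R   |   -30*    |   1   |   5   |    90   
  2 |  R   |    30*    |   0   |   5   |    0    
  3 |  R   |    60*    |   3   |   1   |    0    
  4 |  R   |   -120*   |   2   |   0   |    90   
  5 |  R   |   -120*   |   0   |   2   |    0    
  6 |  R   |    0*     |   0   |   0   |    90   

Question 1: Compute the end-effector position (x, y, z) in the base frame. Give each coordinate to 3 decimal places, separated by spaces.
after link 1: o_1 = (4.3301, -2.5000, 1.0000)
after link 2: o_2 = (8.0801, -4.6651, 3.5000)
after link 3: o_3 = (6.5801, -7.2631, 4.5000)
after link 4: o_4 = (5.5801, -8.9952, 4.5000)
after link 5: o_5 = (5.6962, -7.0622, 5.0000)
after link 6: o_6 = (5.6962, -7.0622, 5.0000)

5.696 -7.062 5.000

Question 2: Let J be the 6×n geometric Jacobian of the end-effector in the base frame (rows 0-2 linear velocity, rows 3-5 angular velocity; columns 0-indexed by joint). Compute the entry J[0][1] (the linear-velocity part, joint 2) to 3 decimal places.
axis z_1 = (-0.5000,-0.8660,0.0000); lever o_n−o_1 = (1.3660,-4.5622,4.0000)
cross product → J_v[:, 1] = (-3.4641,2.0000,3.4641)
J_ω[:, 1] = z_1
entry J[0][1] = -3.4641

-3.464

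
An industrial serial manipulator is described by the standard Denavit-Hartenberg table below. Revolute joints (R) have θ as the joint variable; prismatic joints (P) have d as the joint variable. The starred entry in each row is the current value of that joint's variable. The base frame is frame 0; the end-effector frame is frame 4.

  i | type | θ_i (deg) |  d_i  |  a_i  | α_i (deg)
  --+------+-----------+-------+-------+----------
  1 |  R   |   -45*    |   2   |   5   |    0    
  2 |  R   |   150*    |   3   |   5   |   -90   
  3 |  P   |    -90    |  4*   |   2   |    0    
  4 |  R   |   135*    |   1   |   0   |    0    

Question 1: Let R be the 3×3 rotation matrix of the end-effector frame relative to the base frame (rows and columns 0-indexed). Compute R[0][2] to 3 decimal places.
-0.966

End-effector z-axis (col 2 of R) = (-0.9659,-0.2588,0.0000)
R[0][2] = -0.9659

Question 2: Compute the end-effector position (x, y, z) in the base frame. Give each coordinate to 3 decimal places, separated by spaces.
after link 1: o_1 = (3.5355, -3.5355, 2.0000)
after link 2: o_2 = (2.2414, 1.2941, 5.0000)
after link 3: o_3 = (-1.6223, 0.2588, 7.0000)
after link 4: o_4 = (-2.5882, -0.0000, 7.0000)

-2.588 -0.000 7.000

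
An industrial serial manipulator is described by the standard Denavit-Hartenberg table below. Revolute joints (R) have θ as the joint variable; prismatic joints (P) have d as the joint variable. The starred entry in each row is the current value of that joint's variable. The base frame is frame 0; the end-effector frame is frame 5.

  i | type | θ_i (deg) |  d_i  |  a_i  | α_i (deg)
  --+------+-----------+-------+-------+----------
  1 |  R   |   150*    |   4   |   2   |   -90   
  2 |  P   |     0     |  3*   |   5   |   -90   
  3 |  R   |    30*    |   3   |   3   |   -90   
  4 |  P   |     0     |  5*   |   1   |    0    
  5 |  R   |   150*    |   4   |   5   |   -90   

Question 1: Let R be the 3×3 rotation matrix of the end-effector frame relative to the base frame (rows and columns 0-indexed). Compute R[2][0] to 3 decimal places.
End-effector x-axis (col 0 of R) = (0.4330,-0.7500,0.5000)
R[2][0] = 0.5000

0.500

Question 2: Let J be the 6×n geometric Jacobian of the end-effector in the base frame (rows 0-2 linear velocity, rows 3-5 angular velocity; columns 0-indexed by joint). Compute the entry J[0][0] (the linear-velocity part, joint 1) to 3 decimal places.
axis z_0 = ẑ; lever o_n−o_0 = (0.3971,5.1160,3.5000)
cross product → J_v[:, 0] = (-5.1160,0.3971,0.0000)
J_ω[:, 0] = z_0
entry J[0][0] = -5.1160

-5.116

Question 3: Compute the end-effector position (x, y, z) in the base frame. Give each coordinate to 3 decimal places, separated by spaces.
0.397 5.116 3.500

after link 1: o_1 = (-1.7321, 1.0000, 4.0000)
after link 2: o_2 = (-7.5622, 0.9019, 4.0000)
after link 3: o_3 = (-9.0622, 3.5000, 1.0000)
after link 4: o_4 = (-5.2321, 6.8660, 1.0000)
after link 5: o_5 = (0.3971, 5.1160, 3.5000)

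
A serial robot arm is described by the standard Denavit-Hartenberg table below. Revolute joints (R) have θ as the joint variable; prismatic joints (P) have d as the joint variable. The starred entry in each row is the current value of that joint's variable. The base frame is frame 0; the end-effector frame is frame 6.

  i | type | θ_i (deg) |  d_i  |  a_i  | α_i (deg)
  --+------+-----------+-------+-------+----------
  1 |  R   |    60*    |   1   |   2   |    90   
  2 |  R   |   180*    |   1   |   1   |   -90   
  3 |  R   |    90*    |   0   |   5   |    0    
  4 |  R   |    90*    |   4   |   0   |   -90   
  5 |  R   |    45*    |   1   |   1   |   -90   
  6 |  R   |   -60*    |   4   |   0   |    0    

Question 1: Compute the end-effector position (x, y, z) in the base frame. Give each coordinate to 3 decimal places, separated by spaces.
-3.159 0.529 0.536

after link 1: o_1 = (1.0000, 1.7321, 1.0000)
after link 2: o_2 = (1.3660, 0.3660, 1.0000)
after link 3: o_3 = (-2.9641, 2.8660, 1.0000)
after link 4: o_4 = (-2.9641, 2.8660, -3.0000)
after link 5: o_5 = (-1.7445, 2.9784, -2.2929)
after link 6: o_6 = (-3.1587, 0.5289, 0.5355)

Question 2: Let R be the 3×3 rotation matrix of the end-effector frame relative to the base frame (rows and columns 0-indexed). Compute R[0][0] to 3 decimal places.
0.927

End-effector x-axis (col 0 of R) = (0.9268,-0.1268,0.3536)
R[0][0] = 0.9268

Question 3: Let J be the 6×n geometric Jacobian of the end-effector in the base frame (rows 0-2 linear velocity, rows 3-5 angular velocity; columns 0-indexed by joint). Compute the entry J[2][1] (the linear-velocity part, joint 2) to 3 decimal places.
axis z_1 = (0.8660,-0.5000,0.0000); lever o_n−o_1 = (-4.1587,-1.2031,-0.4645)
cross product → J_v[:, 1] = (0.2322,0.4022,-3.1213)
J_ω[:, 1] = z_1
entry J[2][1] = -3.1213

-3.121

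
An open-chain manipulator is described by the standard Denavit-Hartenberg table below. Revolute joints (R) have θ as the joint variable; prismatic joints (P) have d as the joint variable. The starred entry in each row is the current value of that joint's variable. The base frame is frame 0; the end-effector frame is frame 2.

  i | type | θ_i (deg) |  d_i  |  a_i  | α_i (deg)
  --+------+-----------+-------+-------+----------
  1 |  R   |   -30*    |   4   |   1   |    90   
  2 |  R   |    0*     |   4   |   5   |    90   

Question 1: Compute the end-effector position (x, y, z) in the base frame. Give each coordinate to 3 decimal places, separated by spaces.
3.196 -6.464 4.000

after link 1: o_1 = (0.8660, -0.5000, 4.0000)
after link 2: o_2 = (3.1962, -6.4641, 4.0000)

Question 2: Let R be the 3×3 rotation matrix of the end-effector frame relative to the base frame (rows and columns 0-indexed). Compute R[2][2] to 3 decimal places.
-1.000

End-effector z-axis (col 2 of R) = (-0.0000,-0.0000,-1.0000)
R[2][2] = -1.0000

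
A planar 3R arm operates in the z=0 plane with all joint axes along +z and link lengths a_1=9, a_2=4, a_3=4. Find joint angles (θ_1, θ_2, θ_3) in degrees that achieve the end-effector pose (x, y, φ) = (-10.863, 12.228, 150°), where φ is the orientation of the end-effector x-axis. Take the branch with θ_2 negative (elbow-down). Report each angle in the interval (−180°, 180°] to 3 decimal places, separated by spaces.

wrist centre = target − a_3·(cos φ, sin φ) = (-7.3989, 10.2280)
cos θ_2 = (159.3557−9²−4²)/(2·9·4) = 0.8661; θ_2 = -29.9971° (elbow-down)
β = atan2(10.2280,-7.3989) = 125.8818°; ψ = atan2(-1.9998,12.4642) = -9.1151°
θ_1 = β − ψ = 134.9970°
θ_3 = φ − θ_1 − θ_2 = 45.0001° (wrapped to (-180°,180°])

134.997 -29.997 45.000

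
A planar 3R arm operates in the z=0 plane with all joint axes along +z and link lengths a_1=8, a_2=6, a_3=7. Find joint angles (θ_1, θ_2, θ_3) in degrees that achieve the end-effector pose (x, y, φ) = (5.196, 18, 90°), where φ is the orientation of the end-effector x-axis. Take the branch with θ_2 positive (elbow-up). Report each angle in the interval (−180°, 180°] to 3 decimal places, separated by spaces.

39.430 60.001 -9.431

wrist centre = target − a_3·(cos φ, sin φ) = (5.1960, 11.0000)
cos θ_2 = (147.9984−8²−6²)/(2·8·6) = 0.5000; θ_2 = 60.0011° (elbow-up)
β = atan2(11.0000,5.1960) = 64.7157°; ψ = atan2(5.1962,10.9999) = 25.2854°
θ_1 = β − ψ = 39.4302°
θ_3 = φ − θ_1 − θ_2 = -9.4313° (wrapped to (-180°,180°])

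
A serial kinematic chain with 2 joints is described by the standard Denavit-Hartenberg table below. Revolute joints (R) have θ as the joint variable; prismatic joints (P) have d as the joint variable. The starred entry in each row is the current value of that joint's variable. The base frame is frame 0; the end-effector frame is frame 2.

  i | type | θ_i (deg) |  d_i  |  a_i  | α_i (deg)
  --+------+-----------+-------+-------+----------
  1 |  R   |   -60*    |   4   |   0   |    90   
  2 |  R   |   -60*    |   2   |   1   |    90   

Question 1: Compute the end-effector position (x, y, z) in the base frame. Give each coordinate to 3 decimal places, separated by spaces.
-1.482 -1.433 3.134

after link 1: o_1 = (0.0000, 0.0000, 4.0000)
after link 2: o_2 = (-1.4821, -1.4330, 3.1340)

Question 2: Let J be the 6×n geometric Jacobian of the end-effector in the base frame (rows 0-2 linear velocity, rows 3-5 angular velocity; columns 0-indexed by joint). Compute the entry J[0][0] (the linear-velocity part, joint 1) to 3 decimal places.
1.433

axis z_0 = ẑ; lever o_n−o_0 = (-1.4821,-1.4330,3.1340)
cross product → J_v[:, 0] = (1.4330,-1.4821,0.0000)
J_ω[:, 0] = z_0
entry J[0][0] = 1.4330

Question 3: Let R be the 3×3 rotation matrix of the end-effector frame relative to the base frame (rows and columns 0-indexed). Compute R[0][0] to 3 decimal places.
0.250

End-effector x-axis (col 0 of R) = (0.2500,-0.4330,-0.8660)
R[0][0] = 0.2500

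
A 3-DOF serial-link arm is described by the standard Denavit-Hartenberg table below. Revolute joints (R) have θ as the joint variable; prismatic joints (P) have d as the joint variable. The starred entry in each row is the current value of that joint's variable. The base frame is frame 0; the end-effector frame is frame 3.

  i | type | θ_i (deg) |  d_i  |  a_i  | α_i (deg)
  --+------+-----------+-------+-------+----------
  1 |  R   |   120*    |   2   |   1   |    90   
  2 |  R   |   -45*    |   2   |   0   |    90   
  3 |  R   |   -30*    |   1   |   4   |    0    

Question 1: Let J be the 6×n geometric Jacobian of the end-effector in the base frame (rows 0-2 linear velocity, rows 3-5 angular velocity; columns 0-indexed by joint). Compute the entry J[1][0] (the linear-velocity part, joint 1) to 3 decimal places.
axis z_0 = ẑ; lever o_n−o_0 = (-1.3712,2.3750,-1.1566)
cross product → J_v[:, 0] = (-2.3750,-1.3712,0.0000)
J_ω[:, 0] = z_0
entry J[1][0] = -1.3712

-1.371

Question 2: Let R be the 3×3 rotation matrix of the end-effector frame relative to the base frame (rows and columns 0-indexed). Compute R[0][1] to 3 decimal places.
End-effector y-axis (col 1 of R) = (0.5732,0.7392,-0.3536)
R[0][1] = 0.5732

0.573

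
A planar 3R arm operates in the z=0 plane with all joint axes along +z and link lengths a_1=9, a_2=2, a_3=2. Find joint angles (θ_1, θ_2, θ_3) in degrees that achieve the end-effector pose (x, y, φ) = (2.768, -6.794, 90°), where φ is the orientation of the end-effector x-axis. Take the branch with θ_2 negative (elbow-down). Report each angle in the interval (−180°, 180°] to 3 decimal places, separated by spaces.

wrist centre = target − a_3·(cos φ, sin φ) = (2.7680, -8.7940)
cos θ_2 = (84.9963−9²−2²)/(2·9·2) = -0.0001; θ_2 = -90.0060° (elbow-down)
β = atan2(-8.7940,2.7680) = -72.5281°; ψ = atan2(-2.0000,8.9998) = -12.5291°
θ_1 = β − ψ = -59.9990°
θ_3 = φ − θ_1 − θ_2 = -119.9951° (wrapped to (-180°,180°])

-59.999 -90.006 -119.995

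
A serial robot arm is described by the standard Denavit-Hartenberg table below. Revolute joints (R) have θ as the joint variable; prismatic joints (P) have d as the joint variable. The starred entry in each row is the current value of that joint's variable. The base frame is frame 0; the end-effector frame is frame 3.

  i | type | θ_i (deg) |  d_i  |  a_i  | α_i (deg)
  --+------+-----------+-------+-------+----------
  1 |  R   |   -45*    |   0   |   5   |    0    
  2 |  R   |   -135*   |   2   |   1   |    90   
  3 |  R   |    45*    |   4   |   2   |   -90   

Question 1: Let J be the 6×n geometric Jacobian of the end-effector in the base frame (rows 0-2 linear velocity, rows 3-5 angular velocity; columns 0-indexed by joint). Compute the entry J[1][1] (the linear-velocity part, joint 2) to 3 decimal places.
axis z_1 = (0.0000,0.0000,1.0000); lever o_n−o_1 = (-2.4142,4.0000,3.4142)
cross product → J_v[:, 1] = (-4.0000,-2.4142,0.0000)
J_ω[:, 1] = z_1
entry J[1][1] = -2.4142

-2.414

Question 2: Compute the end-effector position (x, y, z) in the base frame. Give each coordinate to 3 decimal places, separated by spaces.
after link 1: o_1 = (3.5355, -3.5355, 0.0000)
after link 2: o_2 = (2.5355, -3.5355, 2.0000)
after link 3: o_3 = (1.1213, 0.4645, 3.4142)

1.121 0.464 3.414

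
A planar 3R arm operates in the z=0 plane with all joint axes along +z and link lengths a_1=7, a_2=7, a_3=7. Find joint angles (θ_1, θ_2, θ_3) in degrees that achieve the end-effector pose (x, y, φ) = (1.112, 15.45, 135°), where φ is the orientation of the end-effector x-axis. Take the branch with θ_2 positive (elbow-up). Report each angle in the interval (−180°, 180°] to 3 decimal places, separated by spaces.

wrist centre = target − a_3·(cos φ, sin φ) = (6.0617, 10.5003)
cos θ_2 = (147.0001−7²−7²)/(2·7·7) = 0.5000; θ_2 = 59.9999° (elbow-up)
β = atan2(10.5003,6.0617) = 60.0024°; ψ = atan2(6.0622,10.5000) = 30.0000°
θ_1 = β − ψ = 30.0024°
θ_3 = φ − θ_1 − θ_2 = 44.9977° (wrapped to (-180°,180°])

30.002 60.000 44.998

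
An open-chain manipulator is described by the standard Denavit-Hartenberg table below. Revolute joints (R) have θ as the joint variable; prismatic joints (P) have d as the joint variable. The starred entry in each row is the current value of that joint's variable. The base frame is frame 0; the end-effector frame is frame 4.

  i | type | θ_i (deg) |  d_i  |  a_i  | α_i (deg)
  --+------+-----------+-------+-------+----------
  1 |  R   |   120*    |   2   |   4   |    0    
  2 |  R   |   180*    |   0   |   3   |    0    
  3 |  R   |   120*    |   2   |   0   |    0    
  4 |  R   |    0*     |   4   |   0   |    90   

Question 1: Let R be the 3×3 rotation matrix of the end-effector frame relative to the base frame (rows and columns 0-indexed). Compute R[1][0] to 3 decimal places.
End-effector x-axis (col 0 of R) = (0.5000,0.8660,0.0000)
R[1][0] = 0.8660

0.866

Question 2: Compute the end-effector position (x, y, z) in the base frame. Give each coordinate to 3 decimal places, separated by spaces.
after link 1: o_1 = (-2.0000, 3.4641, 2.0000)
after link 2: o_2 = (-0.5000, 0.8660, 2.0000)
after link 3: o_3 = (-0.5000, 0.8660, 4.0000)
after link 4: o_4 = (-0.5000, 0.8660, 8.0000)

-0.500 0.866 8.000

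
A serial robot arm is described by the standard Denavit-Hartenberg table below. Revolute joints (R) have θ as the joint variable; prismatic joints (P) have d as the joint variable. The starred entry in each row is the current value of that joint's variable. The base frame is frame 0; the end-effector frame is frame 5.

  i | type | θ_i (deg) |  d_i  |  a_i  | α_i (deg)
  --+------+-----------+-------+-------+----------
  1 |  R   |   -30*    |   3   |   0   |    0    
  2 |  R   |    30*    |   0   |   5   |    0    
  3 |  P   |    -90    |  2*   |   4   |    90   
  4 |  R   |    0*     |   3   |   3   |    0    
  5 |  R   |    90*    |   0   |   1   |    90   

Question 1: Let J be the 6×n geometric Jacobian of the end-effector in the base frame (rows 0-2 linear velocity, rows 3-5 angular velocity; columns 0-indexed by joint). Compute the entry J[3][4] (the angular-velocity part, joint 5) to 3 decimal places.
-1.000

axis z_4 = (-1.0000,-0.0000,0.0000); lever o_n−o_4 = (0.0000,0.0000,1.0000)
cross product → J_v[:, 4] = (-0.0000,1.0000,0.0000)
J_ω[:, 4] = z_4
entry J[3][4] = -1.0000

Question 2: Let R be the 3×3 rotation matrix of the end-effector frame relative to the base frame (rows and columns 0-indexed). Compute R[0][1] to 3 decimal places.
-1.000

End-effector y-axis (col 1 of R) = (-1.0000,0.0000,0.0000)
R[0][1] = -1.0000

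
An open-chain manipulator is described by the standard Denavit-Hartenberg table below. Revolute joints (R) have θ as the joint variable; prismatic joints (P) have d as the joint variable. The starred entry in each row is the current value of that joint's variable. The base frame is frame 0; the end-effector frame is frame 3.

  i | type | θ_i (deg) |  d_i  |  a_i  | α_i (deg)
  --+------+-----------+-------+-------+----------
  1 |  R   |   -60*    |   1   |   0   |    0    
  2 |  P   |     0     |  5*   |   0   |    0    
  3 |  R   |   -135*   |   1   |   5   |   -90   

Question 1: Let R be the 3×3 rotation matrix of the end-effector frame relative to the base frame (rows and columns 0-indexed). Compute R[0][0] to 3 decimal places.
End-effector x-axis (col 0 of R) = (-0.9659,0.2588,0.0000)
R[0][0] = -0.9659

-0.966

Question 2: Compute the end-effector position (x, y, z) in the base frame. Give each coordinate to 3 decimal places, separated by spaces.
-4.830 1.294 7.000

after link 1: o_1 = (0.0000, 0.0000, 1.0000)
after link 2: o_2 = (0.0000, 0.0000, 6.0000)
after link 3: o_3 = (-4.8296, 1.2941, 7.0000)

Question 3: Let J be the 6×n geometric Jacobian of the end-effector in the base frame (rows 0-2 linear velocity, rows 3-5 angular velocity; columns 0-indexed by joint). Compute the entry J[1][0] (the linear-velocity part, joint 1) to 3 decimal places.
-4.830

axis z_0 = ẑ; lever o_n−o_0 = (-4.8296,1.2941,7.0000)
cross product → J_v[:, 0] = (-1.2941,-4.8296,0.0000)
J_ω[:, 0] = z_0
entry J[1][0] = -4.8296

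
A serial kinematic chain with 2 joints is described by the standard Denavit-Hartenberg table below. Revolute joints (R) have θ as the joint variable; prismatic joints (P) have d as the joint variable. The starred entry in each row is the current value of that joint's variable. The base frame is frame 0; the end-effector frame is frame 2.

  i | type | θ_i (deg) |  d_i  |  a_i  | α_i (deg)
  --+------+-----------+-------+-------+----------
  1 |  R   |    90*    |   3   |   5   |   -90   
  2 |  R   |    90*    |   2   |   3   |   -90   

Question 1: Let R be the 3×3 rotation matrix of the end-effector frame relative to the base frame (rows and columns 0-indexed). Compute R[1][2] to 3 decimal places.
End-effector z-axis (col 2 of R) = (-0.0000,-1.0000,-0.0000)
R[1][2] = -1.0000

-1.000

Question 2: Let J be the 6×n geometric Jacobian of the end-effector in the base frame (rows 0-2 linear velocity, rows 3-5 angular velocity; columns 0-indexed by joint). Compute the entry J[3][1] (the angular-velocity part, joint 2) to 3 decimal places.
-1.000

axis z_1 = (-1.0000,0.0000,0.0000); lever o_n−o_1 = (-2.0000,0.0000,-3.0000)
cross product → J_v[:, 1] = (-0.0000,-3.0000,0.0000)
J_ω[:, 1] = z_1
entry J[3][1] = -1.0000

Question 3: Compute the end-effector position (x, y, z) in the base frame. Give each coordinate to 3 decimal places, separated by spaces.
after link 1: o_1 = (0.0000, 5.0000, 3.0000)
after link 2: o_2 = (-2.0000, 5.0000, 0.0000)

-2.000 5.000 0.000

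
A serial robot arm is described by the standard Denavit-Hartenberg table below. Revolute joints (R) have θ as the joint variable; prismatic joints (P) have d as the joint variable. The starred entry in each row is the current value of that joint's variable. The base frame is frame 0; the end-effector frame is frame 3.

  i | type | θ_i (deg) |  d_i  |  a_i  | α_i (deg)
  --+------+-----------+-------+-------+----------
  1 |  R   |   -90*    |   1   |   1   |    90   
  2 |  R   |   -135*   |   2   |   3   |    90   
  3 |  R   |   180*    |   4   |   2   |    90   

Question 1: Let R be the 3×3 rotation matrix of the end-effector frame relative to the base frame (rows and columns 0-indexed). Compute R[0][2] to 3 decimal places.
-1.000

End-effector z-axis (col 2 of R) = (-1.0000,0.0000,-0.0000)
R[0][2] = -1.0000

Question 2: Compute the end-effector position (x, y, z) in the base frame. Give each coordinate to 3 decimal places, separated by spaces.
after link 1: o_1 = (0.0000, -1.0000, 1.0000)
after link 2: o_2 = (-2.0000, 1.1213, -1.1213)
after link 3: o_3 = (-2.0000, 2.5355, 3.1213)

-2.000 2.536 3.121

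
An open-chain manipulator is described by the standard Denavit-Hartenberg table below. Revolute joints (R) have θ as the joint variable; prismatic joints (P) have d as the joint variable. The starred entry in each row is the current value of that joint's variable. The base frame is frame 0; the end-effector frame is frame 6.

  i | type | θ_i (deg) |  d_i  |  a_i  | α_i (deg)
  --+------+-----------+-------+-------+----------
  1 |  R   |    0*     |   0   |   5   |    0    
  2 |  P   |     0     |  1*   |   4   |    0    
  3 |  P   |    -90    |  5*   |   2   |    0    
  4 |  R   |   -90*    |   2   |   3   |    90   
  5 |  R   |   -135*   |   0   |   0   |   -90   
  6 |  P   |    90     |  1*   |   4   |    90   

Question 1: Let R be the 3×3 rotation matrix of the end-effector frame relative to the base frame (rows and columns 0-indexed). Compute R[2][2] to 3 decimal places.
-0.707

End-effector z-axis (col 2 of R) = (0.7071,0.0000,-0.7071)
R[2][2] = -0.7071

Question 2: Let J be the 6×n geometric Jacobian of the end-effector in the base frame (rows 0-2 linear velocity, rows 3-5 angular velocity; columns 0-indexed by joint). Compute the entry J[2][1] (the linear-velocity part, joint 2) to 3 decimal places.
prismatic axis z_1 = (0.0000,0.0000,1.0000)
J_v[:, 1] = z_1; J_ω[:, 1] = (0,0,0)
entry J[2][1] = 1.0000

1.000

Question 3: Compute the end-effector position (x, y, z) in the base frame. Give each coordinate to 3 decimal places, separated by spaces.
5.293 -6.000 7.293

after link 1: o_1 = (5.0000, 0.0000, 0.0000)
after link 2: o_2 = (9.0000, 0.0000, 1.0000)
after link 3: o_3 = (9.0000, -2.0000, 6.0000)
after link 4: o_4 = (6.0000, -2.0000, 8.0000)
after link 5: o_5 = (6.0000, -2.0000, 8.0000)
after link 6: o_6 = (5.2929, -6.0000, 7.2929)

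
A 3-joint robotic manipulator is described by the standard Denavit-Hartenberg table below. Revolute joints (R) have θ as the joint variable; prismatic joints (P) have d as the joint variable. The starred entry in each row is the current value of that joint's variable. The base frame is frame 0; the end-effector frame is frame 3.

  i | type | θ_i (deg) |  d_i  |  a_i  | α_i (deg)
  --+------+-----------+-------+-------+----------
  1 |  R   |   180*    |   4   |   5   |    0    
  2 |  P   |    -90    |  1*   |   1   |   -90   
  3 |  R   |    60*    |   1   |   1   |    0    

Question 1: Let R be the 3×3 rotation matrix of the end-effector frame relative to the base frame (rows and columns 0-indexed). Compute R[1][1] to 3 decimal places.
End-effector y-axis (col 1 of R) = (-0.0000,-0.8660,-0.5000)
R[1][1] = -0.8660

-0.866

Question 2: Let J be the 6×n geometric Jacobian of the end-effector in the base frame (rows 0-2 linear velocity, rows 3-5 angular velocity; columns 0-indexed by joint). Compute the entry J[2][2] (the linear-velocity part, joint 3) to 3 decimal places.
axis z_2 = (-1.0000,0.0000,0.0000); lever o_n−o_2 = (-1.0000,0.5000,-0.8660)
cross product → J_v[:, 2] = (-0.0000,-0.8660,-0.5000)
J_ω[:, 2] = z_2
entry J[2][2] = -0.5000

-0.500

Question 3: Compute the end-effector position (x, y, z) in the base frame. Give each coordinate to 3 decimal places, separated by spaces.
-6.000 1.500 4.134

after link 1: o_1 = (-5.0000, 0.0000, 4.0000)
after link 2: o_2 = (-5.0000, 1.0000, 5.0000)
after link 3: o_3 = (-6.0000, 1.5000, 4.1340)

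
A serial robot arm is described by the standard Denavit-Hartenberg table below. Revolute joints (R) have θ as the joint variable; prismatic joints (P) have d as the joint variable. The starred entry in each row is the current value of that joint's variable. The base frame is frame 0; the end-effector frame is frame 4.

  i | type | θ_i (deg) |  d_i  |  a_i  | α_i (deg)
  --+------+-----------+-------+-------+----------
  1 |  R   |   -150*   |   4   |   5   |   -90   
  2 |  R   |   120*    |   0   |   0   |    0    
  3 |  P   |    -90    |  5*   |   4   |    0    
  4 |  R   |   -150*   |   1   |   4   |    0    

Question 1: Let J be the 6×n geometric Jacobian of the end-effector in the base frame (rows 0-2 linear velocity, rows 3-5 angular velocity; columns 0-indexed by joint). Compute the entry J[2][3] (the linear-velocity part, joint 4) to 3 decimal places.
axis z_3 = (0.5000,-0.8660,0.0000); lever o_n−o_3 = (2.2321,0.1340,3.4641)
cross product → J_v[:, 3] = (-3.0000,-1.7321,2.0000)
J_ω[:, 3] = z_3
entry J[2][3] = 2.0000

2.000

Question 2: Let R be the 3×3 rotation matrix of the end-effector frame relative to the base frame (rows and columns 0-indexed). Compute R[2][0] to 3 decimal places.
End-effector x-axis (col 0 of R) = (0.4330,0.2500,0.8660)
R[2][0] = 0.8660

0.866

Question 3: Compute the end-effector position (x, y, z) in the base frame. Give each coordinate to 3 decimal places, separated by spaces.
-2.598 -8.428 5.464

after link 1: o_1 = (-4.3301, -2.5000, 4.0000)
after link 2: o_2 = (-4.3301, -2.5000, 4.0000)
after link 3: o_3 = (-4.8301, -8.5622, 2.0000)
after link 4: o_4 = (-2.5981, -8.4282, 5.4641)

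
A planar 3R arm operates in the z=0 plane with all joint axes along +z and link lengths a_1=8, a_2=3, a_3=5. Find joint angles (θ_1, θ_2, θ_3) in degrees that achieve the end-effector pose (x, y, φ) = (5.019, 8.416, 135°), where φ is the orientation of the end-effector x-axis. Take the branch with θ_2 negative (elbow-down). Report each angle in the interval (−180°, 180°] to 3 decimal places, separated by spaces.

wrist centre = target − a_3·(cos φ, sin φ) = (8.5545, 4.8805)
cos θ_2 = (96.9990−8²−3²)/(2·8·3) = 0.5000; θ_2 = -60.0014° (elbow-down)
β = atan2(4.8805,8.5545) = 29.7053°; ψ = atan2(-2.5981,9.4999) = -15.2956°
θ_1 = β − ψ = 45.0009°
θ_3 = φ − θ_1 − θ_2 = 150.0004° (wrapped to (-180°,180°])

45.001 -60.001 150.000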